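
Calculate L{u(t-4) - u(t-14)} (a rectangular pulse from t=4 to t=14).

L{u(t-a)} = e^(-as)/s. L{u(t-4) - u(t-14)} = (e^(-4s) - e^(-14s))/s

Final answer: (e^(-4s) - e^(-14s))/s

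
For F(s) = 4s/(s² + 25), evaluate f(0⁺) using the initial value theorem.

f(0⁺) = lim_{s→∞} s·4s/(s² + 25) = lim_{s→∞} 4s²/(s² + 25) = 4

Final answer: 4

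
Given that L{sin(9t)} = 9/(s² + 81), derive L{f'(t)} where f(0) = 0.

L{f'(t)} = s·F(s) - f(0) = s·9/(s² + 81) - 0 = 9s/(s² + 81)

Final answer: 9s/(s² + 81)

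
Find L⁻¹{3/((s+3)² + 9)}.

Form: b/((s-a)² + b²) → e^(at)sin(bt). With a=-3, b=3

Final answer: e^(-3t)·sin(3t)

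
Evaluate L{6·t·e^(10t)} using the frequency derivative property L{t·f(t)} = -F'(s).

L{e^(10t)} = 1/(s-10). By frequency derivative: L{t·e^(10t)} = -d/ds[1/(s-10)] = -(-1)/(s-10)² = 1/(s-10)². Then L{6·t·e^(10t)} = 6·1/(s-10)² = 6/(s-10)²

Final answer: 6/(s-10)²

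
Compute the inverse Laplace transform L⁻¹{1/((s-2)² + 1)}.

Using frequency shift, L⁻¹{1/((s-2)² + 1)} = e^(2t)·sin(t)

Final answer: e^(2t)·sin(t)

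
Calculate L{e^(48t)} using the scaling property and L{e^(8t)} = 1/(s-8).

Using L{f(at)} = (1/a)F(s/a) with a=6 and f(t) = e^(8t): L{e^(48t)} = (1/6) · 1/((s/6)-8) = (1/6) · 6/(s-48) = 1/(s-48)

Final answer: 1/(s-48)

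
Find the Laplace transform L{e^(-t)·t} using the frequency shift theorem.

L{e^(at)·t^n} = n!/(s-a)^(n+1), so L{e^(-t)·t} = 1/(s+1)^2

Final answer: 1/(s+1)^2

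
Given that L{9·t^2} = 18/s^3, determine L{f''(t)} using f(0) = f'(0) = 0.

L{f''(t)} = s²F(s) - sf(0) - f'(0) = s²·18/s^3 - 0 - 0 = 18/s

Final answer: 18/s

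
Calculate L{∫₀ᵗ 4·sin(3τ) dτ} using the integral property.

L{∫₀ᵗ f(τ)dτ} = F(s)/s with F(s) = 12/(s² + 9), so the result is (12/(s² + 9))/s = 12/(s(s² + 9))

Final answer: 12/(s(s² + 9))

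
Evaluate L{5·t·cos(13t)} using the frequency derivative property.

L{cos(13t)} = s/(s² + 169). Derivative: d/ds[s/(s² + 169)] = [(s² + 169) - s·2s]/(s² + 169)² = (169 - s²)/(s² + 169)². So L{t·cos(13t)} = -F'(s) = (s² - 169)/(s² + 169)². Then L{5·t·cos(13t)} = 5·(s² - 169)/(s² + 169)²

Final answer: 5·(s² - 169)/(s² + 169)²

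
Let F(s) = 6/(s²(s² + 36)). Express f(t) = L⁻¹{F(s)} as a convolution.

6/(s²(s² + 36)) = (1/s²)·(6/(s² + 36)) = L{t}·L{sin(6t)}. So f(t) = t*(sin(6t)) = ∫₀ᵗ τ·sin(6(t-τ)) dτ

Final answer: ∫₀ᵗ τ·sin(6(t-τ)) dτ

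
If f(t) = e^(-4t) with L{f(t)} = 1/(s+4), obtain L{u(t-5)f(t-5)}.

Time shift theorem: L{u(t-a)f(t-a)} = e^(-as)F(s). Here a=5, F(s) = 1/(s+4), so L{u(t-5)f(t-5)} = e^(-5s)·1/(s+4)

Final answer: e^(-5s)·1/(s+4)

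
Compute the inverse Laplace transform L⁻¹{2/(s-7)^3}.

L⁻¹{n!/(s-a)^(n+1)} = t^n·e^(at), so L⁻¹{2/(s-7)^3} = t^2·e^(7t)

Final answer: t^2·e^(7t)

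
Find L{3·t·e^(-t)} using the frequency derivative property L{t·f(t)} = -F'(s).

L{e^(-t)} = 1/(s+1). By frequency derivative: L{t·e^(-t)} = -d/ds[1/(s+1)] = -(-1)/(s+1)² = 1/(s+1)². Then L{3·t·e^(-t)} = 3·1/(s+1)² = 3/(s+1)²

Final answer: 3/(s+1)²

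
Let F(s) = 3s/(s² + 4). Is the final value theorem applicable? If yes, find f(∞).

The final value theorem requires all poles of sF(s) in the left half-plane. sF(s) = 3s²/(s² + 4) has poles at s = ±2i (imaginary axis). Theorem does NOT apply (oscillatory system).

Final answer: Not applicable (oscillatory)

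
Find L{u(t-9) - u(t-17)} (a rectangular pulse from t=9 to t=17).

L{u(t-a)} = e^(-as)/s. L{u(t-9) - u(t-17)} = (e^(-9s) - e^(-17s))/s

Final answer: (e^(-9s) - e^(-17s))/s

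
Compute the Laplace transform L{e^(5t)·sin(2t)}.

L{e^(at)·sin(ωt)} = ω/((s-a)² + ω²), so L{e^(5t)·sin(2t)} = 2/((s-5)² + 4)

Final answer: 2/((s-5)² + 4)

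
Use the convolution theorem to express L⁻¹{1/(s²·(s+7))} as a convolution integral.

1/(s²·(s+7)) = (1/s^2)·(1/(s+7)) = L{t}·L{e^(-7t)}. So f(t) = t*e^(-7t) = ∫₀ᵗ τ·e^(-7(t-τ)) dτ

Final answer: ∫₀ᵗ τ·e^(-7(t-τ)) dτ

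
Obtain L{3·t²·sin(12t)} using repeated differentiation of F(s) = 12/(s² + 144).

F(s) = 12/(s² + 144). F'(s) = -24s/(s² + 144)². F''(s) = -24(144 - 3s²)/(s² + 144)³ = (72s² - 3456)/(s² + 144)³. So L{t²·sin(12t)} = (-1)² F''(s) = (72s² - 3456)/(s² + 144)³. Then L{3·t²·sin(12t)} = 3·(72s² - 3456)/(s² + 144)³ = (216s² - 10368)/(s² + 144)³

Final answer: (216s² - 10368)/(s² + 144)³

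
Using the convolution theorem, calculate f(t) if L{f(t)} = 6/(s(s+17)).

6/(s(s+17)) = (6/s)·(1/(s+17)) = L{6}·L{e^(-17t)}. By convolution, f(t) = 6*e^(-17t) = ∫₀ᵗ 6·e^(-17τ) dτ = 6·(1 - e^(-17t))/17

Final answer: 6·(1 - e^(-17t))/17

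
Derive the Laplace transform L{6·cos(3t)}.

L{cos(ωt)} = s/(s² + ω²), so L{cos(3t)} = s/(s² + 9). Then L{6·cos(3t)} = 6·s/(s² + 9) = 6s/(s² + 9)

Final answer: 6s/(s² + 9)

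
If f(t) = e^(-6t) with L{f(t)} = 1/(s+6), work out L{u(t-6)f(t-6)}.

Time shift theorem: L{u(t-a)f(t-a)} = e^(-as)F(s). Here a=6, F(s) = 1/(s+6), so L{u(t-6)f(t-6)} = e^(-6s)·1/(s+6)

Final answer: e^(-6s)·1/(s+6)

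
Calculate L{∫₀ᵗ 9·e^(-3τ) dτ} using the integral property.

L{∫₀ᵗ f(τ)dτ} = F(s)/s with F(s) = 9/(s+3), so L{∫₀ᵗ 9·e^(-3τ) dτ} = 9/(s(s+3))

Final answer: 9/(s(s+3))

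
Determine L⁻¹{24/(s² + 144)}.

This is the form c·a/(s² + a²) with a = 12, c = 2. L⁻¹ = 2·sin(12t)

Final answer: 2·sin(12t)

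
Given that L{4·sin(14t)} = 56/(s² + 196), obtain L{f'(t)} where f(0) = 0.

L{f'(t)} = s·F(s) - f(0) = s·56/(s² + 196) - 0 = 56s/(s² + 196)

Final answer: 56s/(s² + 196)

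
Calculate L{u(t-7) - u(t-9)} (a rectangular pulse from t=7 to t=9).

L{u(t-a)} = e^(-as)/s. L{u(t-7) - u(t-9)} = (e^(-7s) - e^(-9s))/s

Final answer: (e^(-7s) - e^(-9s))/s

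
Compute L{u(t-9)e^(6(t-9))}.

u(t-a)f(t-a) with f(t)=e^(6t). L{e^(6t)} = 1/(s-6). By time shift: e^(-9s)/(s-6)

Final answer: e^(-9s)/(s-6)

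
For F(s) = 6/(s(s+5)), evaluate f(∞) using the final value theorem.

f(∞) = lim_{s→0} s·6/(s(s+5)) = lim_{s→0} 6/(s+5) = 6/5 = 6/5

Final answer: 6/5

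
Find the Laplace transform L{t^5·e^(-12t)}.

L{t^n·e^(at)} = n!/(s-a)^(n+1), so L{t^5·e^(-12t)} = 120/(s+12)^6

Final answer: 120/(s+12)^6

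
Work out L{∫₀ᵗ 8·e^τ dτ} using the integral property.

L{∫₀ᵗ f(τ)dτ} = F(s)/s with F(s) = 8/(s-1), so L{∫₀ᵗ 8·e^τ dτ} = 8/(s(s-1))

Final answer: 8/(s(s-1))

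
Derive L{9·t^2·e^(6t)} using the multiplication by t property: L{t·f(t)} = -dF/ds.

Using L{t^n·e^(at)} = n!/(s-a)^(n+1), L{t^2·e^(6t)} = 2/(s-6)^3, so L{9·t^2·e^(6t)} = 9·2/(s-6)^3 = 18/(s-6)^3

Final answer: 18/(s-6)^3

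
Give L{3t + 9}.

L{3t + 9} = 3·L{t} + 9·L{1} = 3/s² + 9/s

Final answer: 3/s² + 9/s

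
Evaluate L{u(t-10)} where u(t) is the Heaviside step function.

L{u(t-a)} = e^(-as)/s. Here a=10, so L{u(t-10)} = e^(-10s)/s

Final answer: e^(-10s)/s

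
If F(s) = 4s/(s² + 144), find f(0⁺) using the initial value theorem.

f(0⁺) = lim_{s→∞} s·4s/(s² + 144) = lim_{s→∞} 4s²/(s² + 144) = 4

Final answer: 4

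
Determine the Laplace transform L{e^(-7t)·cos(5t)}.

L{e^(at)·cos(ωt)} = (s-a)/((s-a)² + ω²), so L{e^(-7t)·cos(5t)} = (s+7)/((s+7)² + 25)

Final answer: (s+7)/((s+7)² + 25)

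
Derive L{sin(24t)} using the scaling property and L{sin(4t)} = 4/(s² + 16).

Using L{f(at)} = (1/a)F(s/a) with a=6: L{sin(24t)} = (1/6) · 4/((s/6)² + 16) = (1/6) · 4·36/(s² + 576) = 24/(s² + 576)

Final answer: 24/(s² + 576)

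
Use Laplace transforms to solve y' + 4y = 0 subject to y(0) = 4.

L{y'} + 4L{y} = 0. sY - 4 + 4Y = 0. Y(s+4) = 4. Y = 4/(s+4)

Final answer: y(t) = 4e^(-4t)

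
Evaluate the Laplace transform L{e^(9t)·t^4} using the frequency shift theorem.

L{e^(at)·t^n} = n!/(s-a)^(n+1), so L{e^(9t)·t^4} = 24/(s-9)^5

Final answer: 24/(s-9)^5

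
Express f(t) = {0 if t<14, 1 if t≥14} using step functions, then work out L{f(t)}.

f(t) = u(t-14). L{u(t-14)} = e^(-14s)/s, so L{f(t)} = e^(-14s)/s

Final answer: e^(-14s)/s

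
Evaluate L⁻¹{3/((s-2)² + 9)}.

Form: b/((s-a)² + b²) → e^(at)sin(bt). With a=2, b=3

Final answer: e^(2t)·sin(3t)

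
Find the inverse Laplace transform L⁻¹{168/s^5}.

L⁻¹{n!/s^(n+1)} = t^n with n=4. So L⁻¹{24/s^5} = t^4, and L⁻¹{168/s^5} = (168/24)·t^4 = 7·t^4

Final answer: 7·t^4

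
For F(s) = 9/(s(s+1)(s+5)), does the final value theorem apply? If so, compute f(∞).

Poles of sF(s) = 9/((s+1)(s+5)) are at s = -1 and s = -5, both in the left half-plane. Theorem applies. f(∞) = lim_{s→0} sF(s) = 9/(1·5) = 9/5

Final answer: 9/5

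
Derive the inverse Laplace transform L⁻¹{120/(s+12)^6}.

L⁻¹{n!/(s-a)^(n+1)} = t^n·e^(at), so L⁻¹{120/(s+12)^6} = t^5·e^(-12t)

Final answer: t^5·e^(-12t)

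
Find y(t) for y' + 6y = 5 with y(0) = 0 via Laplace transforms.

sY + 6Y = 5/s. Y = 5/(s(s+6)). Partial fractions: Y = 5/6/s - 5/6/(s+6)

Final answer: y(t) = 5/6(1 - e^(-6t))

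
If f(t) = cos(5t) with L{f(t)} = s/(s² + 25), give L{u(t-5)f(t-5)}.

Time shift theorem: L{u(t-a)f(t-a)} = e^(-as)F(s). Here a=5, F(s) = s/(s² + 25), so L{u(t-5)f(t-5)} = e^(-5s)·s/(s² + 25)

Final answer: e^(-5s)·s/(s² + 25)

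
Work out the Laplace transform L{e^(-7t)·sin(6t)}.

L{e^(at)·sin(ωt)} = ω/((s-a)² + ω²), so L{e^(-7t)·sin(6t)} = 6/((s+7)² + 36)

Final answer: 6/((s+7)² + 36)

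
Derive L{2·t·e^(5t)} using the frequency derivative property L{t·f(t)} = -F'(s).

L{e^(5t)} = 1/(s-5). By frequency derivative: L{t·e^(5t)} = -d/ds[1/(s-5)] = -(-1)/(s-5)² = 1/(s-5)². Then L{2·t·e^(5t)} = 2·1/(s-5)² = 2/(s-5)²

Final answer: 2/(s-5)²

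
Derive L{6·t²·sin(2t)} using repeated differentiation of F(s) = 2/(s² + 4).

F(s) = 2/(s² + 4). F'(s) = -4s/(s² + 4)². F''(s) = -4(4 - 3s²)/(s² + 4)³ = (12s² - 16)/(s² + 4)³. So L{t²·sin(2t)} = (-1)² F''(s) = (12s² - 16)/(s² + 4)³. Then L{6·t²·sin(2t)} = 6·(12s² - 16)/(s² + 4)³ = (72s² - 96)/(s² + 4)³

Final answer: (72s² - 96)/(s² + 4)³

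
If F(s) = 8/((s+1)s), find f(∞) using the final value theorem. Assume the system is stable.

f(∞) = lim_{s→0} sF(s) = lim_{s→0} 8/(s+1) = 8

Final answer: 8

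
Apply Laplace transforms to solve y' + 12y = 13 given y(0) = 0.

sY + 12Y = 13/s. Y = 13/(s(s+12)). Partial fractions: Y = 13/12/s - 13/12/(s+12)

Final answer: y(t) = 13/12(1 - e^(-12t))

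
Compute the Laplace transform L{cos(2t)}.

L{cos(ωt)} = s/(s² + ω²), so L{cos(2t)} = s/(s² + 4)

Final answer: s/(s² + 4)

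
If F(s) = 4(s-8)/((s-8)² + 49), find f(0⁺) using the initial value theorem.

f(0⁺) = lim_{s→∞} sF(s) = lim_{s→∞} 4s(s-8)/((s-8)² + 49) = 4

Final answer: 4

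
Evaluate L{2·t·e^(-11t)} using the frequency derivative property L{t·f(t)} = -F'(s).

L{e^(-11t)} = 1/(s+11). By frequency derivative: L{t·e^(-11t)} = -d/ds[1/(s+11)] = -(-1)/(s+11)² = 1/(s+11)². Then L{2·t·e^(-11t)} = 2·1/(s+11)² = 2/(s+11)²

Final answer: 2/(s+11)²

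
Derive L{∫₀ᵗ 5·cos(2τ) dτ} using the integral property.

L{∫₀ᵗ f(τ)dτ} = F(s)/s with F(s) = 5s/(s² + 4), so the result is (5s/(s² + 4))/s = 5/(s² + 4)

Final answer: 5/(s² + 4)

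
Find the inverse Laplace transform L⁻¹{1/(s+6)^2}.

L⁻¹{n!/(s-a)^(n+1)} = t^n·e^(at), so L⁻¹{1/(s+6)^2} = t·e^(-6t)

Final answer: t·e^(-6t)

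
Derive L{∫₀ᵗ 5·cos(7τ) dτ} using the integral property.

L{∫₀ᵗ f(τ)dτ} = F(s)/s with F(s) = 5s/(s² + 49), so the result is (5s/(s² + 49))/s = 5/(s² + 49)

Final answer: 5/(s² + 49)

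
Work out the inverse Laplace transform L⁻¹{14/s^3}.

L⁻¹{n!/s^(n+1)} = t^n with n=2. So L⁻¹{2/s^3} = t^2, and L⁻¹{14/s^3} = (14/2)·t^2 = 7·t^2

Final answer: 7·t^2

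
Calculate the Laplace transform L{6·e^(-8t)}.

L{e^(at)} = 1/(s-a), so L{e^(-8t)} = 1/(s+8). Then L{6·e^(-8t)} = 6/(s+8)

Final answer: 6/(s+8)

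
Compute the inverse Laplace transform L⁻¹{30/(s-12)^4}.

L⁻¹{n!/(s-a)^(n+1)} = t^n·e^(at) with n=3, a=12. So L⁻¹{6/(s-12)^4} = t^3·e^(12t), and L⁻¹{30/(s-12)^4} = (30/6)·t^3·e^(12t) = 5·t^3·e^(12t)

Final answer: 5·t^3·e^(12t)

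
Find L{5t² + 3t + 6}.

L{5t² + 3t + 6} = 5·2/s³ + 3/s² + 6/s = 10/s³ + 3/s² + 6/s

Final answer: 10/s³ + 3/s² + 6/s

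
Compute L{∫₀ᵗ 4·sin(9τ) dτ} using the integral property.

L{∫₀ᵗ f(τ)dτ} = F(s)/s with F(s) = 36/(s² + 81), so the result is (36/(s² + 81))/s = 36/(s(s² + 81))

Final answer: 36/(s(s² + 81))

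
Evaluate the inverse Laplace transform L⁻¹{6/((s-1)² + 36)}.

Using frequency shift, L⁻¹{6/((s-1)² + 36)} = e^t·sin(6t)

Final answer: e^t·sin(6t)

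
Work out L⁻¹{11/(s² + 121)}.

This is the form c·a/(s² + a²) with a = 11. L⁻¹ = sin(11t)

Final answer: sin(11t)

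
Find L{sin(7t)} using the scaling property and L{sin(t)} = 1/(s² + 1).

Using L{f(at)} = (1/a)F(s/a) with a=7: L{sin(7t)} = (1/7) · 1/((s/7)² + 1) = (1/7) · 1·49/(s² + 49) = 7/(s² + 49)

Final answer: 7/(s² + 49)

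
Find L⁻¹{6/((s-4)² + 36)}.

Form: b/((s-a)² + b²) → e^(at)sin(bt). With a=4, b=6

Final answer: e^(4t)·sin(6t)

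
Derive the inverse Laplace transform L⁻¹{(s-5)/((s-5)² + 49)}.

Using frequency shift, L⁻¹{(s-5)/((s-5)² + 49)} = e^(5t)·cos(7t)

Final answer: e^(5t)·cos(7t)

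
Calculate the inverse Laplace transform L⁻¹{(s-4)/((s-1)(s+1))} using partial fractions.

Using partial fractions, f(t) = (-3e^t + 5e^(-t))/2

Final answer: (-3e^t + 5e^(-t))/2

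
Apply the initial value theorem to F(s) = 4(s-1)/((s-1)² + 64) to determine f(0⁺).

f(0⁺) = lim_{s→∞} sF(s) = lim_{s→∞} 4s(s-1)/((s-1)² + 64) = 4

Final answer: 4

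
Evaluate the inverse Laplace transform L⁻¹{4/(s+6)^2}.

L⁻¹{n!/(s-a)^(n+1)} = t^n·e^(at) with n=1, a=-6. So L⁻¹{1/(s+6)^2} = t·e^(-6t), and L⁻¹{4/(s+6)^2} = (4/1)·t·e^(-6t) = 4·t·e^(-6t)

Final answer: 4·t·e^(-6t)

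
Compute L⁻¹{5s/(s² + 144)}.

This is the form c·s/(s² + a²) with a = 12, c = 5. L⁻¹ = 5·cos(12t)

Final answer: 5·cos(12t)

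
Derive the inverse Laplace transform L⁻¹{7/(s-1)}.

L⁻¹{1/(s-a)} = e^(at), so L⁻¹{1/(s-1)} = e^t, and L⁻¹{7/(s-1)} = 7·e^t

Final answer: 7·e^t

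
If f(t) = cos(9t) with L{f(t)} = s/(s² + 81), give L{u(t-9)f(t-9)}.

Time shift theorem: L{u(t-a)f(t-a)} = e^(-as)F(s). Here a=9, F(s) = s/(s² + 81), so L{u(t-9)f(t-9)} = e^(-9s)·s/(s² + 81)

Final answer: e^(-9s)·s/(s² + 81)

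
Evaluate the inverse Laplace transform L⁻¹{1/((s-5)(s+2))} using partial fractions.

Decompose: A/(s-5) + B/(s+2). A = 1/7, B = -1/7. f(t) = (e^(5t) - e^(-2t))/7

Final answer: (e^(5t) - e^(-2t))/7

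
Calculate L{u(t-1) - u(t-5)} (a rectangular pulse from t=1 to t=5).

L{u(t-a)} = e^(-as)/s. L{u(t-1) - u(t-5)} = (e^(-s) - e^(-5s))/s

Final answer: (e^(-s) - e^(-5s))/s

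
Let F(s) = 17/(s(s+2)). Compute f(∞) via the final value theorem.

f(∞) = lim_{s→0} s·17/(s(s+2)) = lim_{s→0} 17/(s+2) = 17/2 = 17/2

Final answer: 17/2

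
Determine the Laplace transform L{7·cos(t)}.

L{cos(ωt)} = s/(s² + ω²), so L{cos(t)} = s/(s² + 1). Then L{7·cos(t)} = 7·s/(s² + 1) = 7s/(s² + 1)

Final answer: 7s/(s² + 1)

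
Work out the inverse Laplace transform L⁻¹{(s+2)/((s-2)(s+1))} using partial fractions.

Using partial fractions, f(t) = (4e^(2t) - e^(-t))/3

Final answer: (4e^(2t) - e^(-t))/3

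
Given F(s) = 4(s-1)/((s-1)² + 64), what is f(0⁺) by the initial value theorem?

f(0⁺) = lim_{s→∞} sF(s) = lim_{s→∞} 4s(s-1)/((s-1)² + 64) = 4

Final answer: 4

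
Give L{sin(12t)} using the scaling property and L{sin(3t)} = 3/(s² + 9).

Using L{f(at)} = (1/a)F(s/a) with a=4: L{sin(12t)} = (1/4) · 3/((s/4)² + 9) = (1/4) · 3·16/(s² + 144) = 12/(s² + 144)

Final answer: 12/(s² + 144)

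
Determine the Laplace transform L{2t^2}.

L{2t^2} = 2 · L{t^2} = 2 · 2/s^3 = 4/s^3

Final answer: 4/s^3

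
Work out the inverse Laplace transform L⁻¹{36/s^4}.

L⁻¹{n!/s^(n+1)} = t^n with n=3. So L⁻¹{6/s^4} = t^3, and L⁻¹{36/s^4} = (36/6)·t^3 = 6·t^3

Final answer: 6·t^3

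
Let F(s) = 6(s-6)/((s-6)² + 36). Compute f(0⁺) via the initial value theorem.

f(0⁺) = lim_{s→∞} sF(s) = lim_{s→∞} 6s(s-6)/((s-6)² + 36) = 6

Final answer: 6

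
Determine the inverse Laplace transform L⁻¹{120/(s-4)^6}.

L⁻¹{n!/(s-a)^(n+1)} = t^n·e^(at), so L⁻¹{120/(s-4)^6} = t^5·e^(4t)

Final answer: t^5·e^(4t)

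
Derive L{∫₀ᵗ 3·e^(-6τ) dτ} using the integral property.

L{∫₀ᵗ f(τ)dτ} = F(s)/s with F(s) = 3/(s+6), so L{∫₀ᵗ 3·e^(-6τ) dτ} = 3/(s(s+6))

Final answer: 3/(s(s+6))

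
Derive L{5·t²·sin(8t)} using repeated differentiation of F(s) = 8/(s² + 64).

F(s) = 8/(s² + 64). F'(s) = -16s/(s² + 64)². F''(s) = -16(64 - 3s²)/(s² + 64)³ = (48s² - 1024)/(s² + 64)³. So L{t²·sin(8t)} = (-1)² F''(s) = (48s² - 1024)/(s² + 64)³. Then L{5·t²·sin(8t)} = 5·(48s² - 1024)/(s² + 64)³ = (240s² - 5120)/(s² + 64)³

Final answer: (240s² - 5120)/(s² + 64)³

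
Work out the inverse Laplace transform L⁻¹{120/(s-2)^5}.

L⁻¹{n!/(s-a)^(n+1)} = t^n·e^(at) with n=4, a=2. So L⁻¹{24/(s-2)^5} = t^4·e^(2t), and L⁻¹{120/(s-2)^5} = (120/24)·t^4·e^(2t) = 5·t^4·e^(2t)

Final answer: 5·t^4·e^(2t)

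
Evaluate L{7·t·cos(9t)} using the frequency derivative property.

L{cos(9t)} = s/(s² + 81). Derivative: d/ds[s/(s² + 81)] = [(s² + 81) - s·2s]/(s² + 81)² = (81 - s²)/(s² + 81)². So L{t·cos(9t)} = -F'(s) = (s² - 81)/(s² + 81)². Then L{7·t·cos(9t)} = 7·(s² - 81)/(s² + 81)²

Final answer: 7·(s² - 81)/(s² + 81)²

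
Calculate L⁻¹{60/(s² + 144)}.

This is the form c·a/(s² + a²) with a = 12, c = 5. L⁻¹ = 5·sin(12t)

Final answer: 5·sin(12t)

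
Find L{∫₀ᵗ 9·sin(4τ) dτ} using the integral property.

L{∫₀ᵗ f(τ)dτ} = F(s)/s with F(s) = 36/(s² + 16), so the result is (36/(s² + 16))/s = 36/(s(s² + 16))

Final answer: 36/(s(s² + 16))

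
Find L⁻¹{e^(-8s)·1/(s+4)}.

L⁻¹{1/(s+4)} = e^(-4t). By the time shift theorem, L⁻¹{e^(-as)F(s)} = u(t-a)f(t-a) with a=8, so L⁻¹{e^(-8s)·1/(s+4)} = u(t-8)·e^(-4(t-8))

Final answer: u(t-8)·e^(-4(t-8))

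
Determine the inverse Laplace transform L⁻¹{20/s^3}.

L⁻¹{n!/s^(n+1)} = t^n with n=2. So L⁻¹{2/s^3} = t^2, and L⁻¹{20/s^3} = (20/2)·t^2 = 10·t^2

Final answer: 10·t^2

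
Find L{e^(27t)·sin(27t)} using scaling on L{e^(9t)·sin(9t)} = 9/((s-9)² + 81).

Scaling with a=3: L{e^(27t)·sin(27t)} = (1/3) · 9/((s/3-9)² + 81). Simplifying: 27/((s-27)² + 729)

Final answer: 27/((s-27)² + 729)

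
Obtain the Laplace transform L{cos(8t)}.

L{cos(ωt)} = s/(s² + ω²), so L{cos(8t)} = s/(s² + 64)

Final answer: s/(s² + 64)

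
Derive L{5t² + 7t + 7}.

L{5t² + 7t + 7} = 5·2/s³ + 7/s² + 7/s = 10/s³ + 7/s² + 7/s

Final answer: 10/s³ + 7/s² + 7/s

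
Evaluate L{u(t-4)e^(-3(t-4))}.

u(t-a)f(t-a) with f(t)=e^(-3t). L{e^(-3t)} = 1/(s+3). By time shift: e^(-4s)/(s+3)

Final answer: e^(-4s)/(s+3)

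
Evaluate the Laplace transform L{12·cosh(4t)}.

L{cosh(ωt)} = s/(s² - ω²), so L{cosh(4t)} = s/(s² - 16). Then L{12·cosh(4t)} = 12·s/(s² - 16) = 12s/(s² - 16)

Final answer: 12s/(s² - 16)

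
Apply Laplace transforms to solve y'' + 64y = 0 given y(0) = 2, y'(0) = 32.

L{y''} + 64L{y} = 0. s²Y - 2s - 32 + 64Y = 0. Y(s² + 64) = 2s + 32. Y = (2s + 32)/(s² + 64). Inverting: y(t) = 2cos(8t) + 4sin(8t)

Final answer: y(t) = 2cos(8t) + 4sin(8t)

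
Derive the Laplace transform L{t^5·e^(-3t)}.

L{t^n·e^(at)} = n!/(s-a)^(n+1), so L{t^5·e^(-3t)} = 120/(s+3)^6

Final answer: 120/(s+3)^6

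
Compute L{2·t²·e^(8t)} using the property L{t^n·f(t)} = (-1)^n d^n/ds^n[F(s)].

L{e^(8t)} = 1/(s-8). d/ds[1/(s-8)] = -1/(s-8)². d²/ds²[1/(s-8)] = 2/(s-8)³. So L{t²·e^(8t)} = (-1)² · 2/(s-8)³ = 2/(s-8)³. Then L{2·t²·e^(8t)} = 2·2/(s-8)³ = 4/(s-8)³

Final answer: 4/(s-8)³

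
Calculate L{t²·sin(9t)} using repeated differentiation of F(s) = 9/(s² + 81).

F(s) = 9/(s² + 81). F'(s) = -18s/(s² + 81)². F''(s) = -18(81 - 3s²)/(s² + 81)³ = (54s² - 1458)/(s² + 81)³. So L{t²·sin(9t)} = (-1)² F''(s) = (54s² - 1458)/(s² + 81)³

Final answer: (54s² - 1458)/(s² + 81)³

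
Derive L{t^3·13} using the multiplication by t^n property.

L{13} = 13/s. d^1/ds^1[1/s] = -1/s². d^2/ds^2[1/s] = 2/s^3. d^3/ds^3[1/s] = -6/s^4. So L{t^3} = (-1)^{3}·-6/s^4 = 6/s^4. Then L{t^3·13} = 13·6/s^4 = 78/s^4

Final answer: 78/s^4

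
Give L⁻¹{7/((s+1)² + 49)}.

Form: b/((s-a)² + b²) → e^(at)sin(bt). With a=-1, b=7

Final answer: e^(-t)·sin(7t)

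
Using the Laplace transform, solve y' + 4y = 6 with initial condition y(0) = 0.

sY + 4Y = 6/s. Y = 6/(s(s+4)). Partial fractions: Y = 3/2/s - 3/2/(s+4)

Final answer: y(t) = 3/2(1 - e^(-4t))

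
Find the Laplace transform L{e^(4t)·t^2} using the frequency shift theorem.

L{e^(at)·t^n} = n!/(s-a)^(n+1), so L{e^(4t)·t^2} = 2/(s-4)^3

Final answer: 2/(s-4)^3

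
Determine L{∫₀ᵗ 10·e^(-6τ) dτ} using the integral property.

L{∫₀ᵗ f(τ)dτ} = F(s)/s with F(s) = 10/(s+6), so L{∫₀ᵗ 10·e^(-6τ) dτ} = 10/(s(s+6))

Final answer: 10/(s(s+6))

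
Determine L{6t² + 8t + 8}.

L{6t² + 8t + 8} = 6·2/s³ + 8/s² + 8/s = 12/s³ + 8/s² + 8/s

Final answer: 12/s³ + 8/s² + 8/s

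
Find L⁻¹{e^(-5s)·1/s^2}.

L⁻¹{1/s^2} = t. By the time shift theorem, L⁻¹{e^(-as)F(s)} = u(t-a)f(t-a) with a=5, so L⁻¹{e^(-5s)·1/s^2} = u(t-5)·(t-5)

Final answer: u(t-5)·(t-5)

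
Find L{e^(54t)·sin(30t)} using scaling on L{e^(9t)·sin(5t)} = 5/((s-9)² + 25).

Scaling with a=6: L{e^(54t)·sin(30t)} = (1/6) · 5/((s/6-9)² + 25). Simplifying: 30/((s-54)² + 900)

Final answer: 30/((s-54)² + 900)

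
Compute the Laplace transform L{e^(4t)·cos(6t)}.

L{e^(at)·cos(ωt)} = (s-a)/((s-a)² + ω²), so L{e^(4t)·cos(6t)} = (s-4)/((s-4)² + 36)

Final answer: (s-4)/((s-4)² + 36)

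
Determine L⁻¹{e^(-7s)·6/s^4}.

L⁻¹{6/s^4} = t^3. By the time shift theorem, L⁻¹{e^(-as)F(s)} = u(t-a)f(t-a) with a=7, so L⁻¹{e^(-7s)·6/s^4} = u(t-7)·(t-7)^3

Final answer: u(t-7)·(t-7)^3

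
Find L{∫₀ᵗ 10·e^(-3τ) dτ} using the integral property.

L{∫₀ᵗ f(τ)dτ} = F(s)/s with F(s) = 10/(s+3), so L{∫₀ᵗ 10·e^(-3τ) dτ} = 10/(s(s+3))

Final answer: 10/(s(s+3))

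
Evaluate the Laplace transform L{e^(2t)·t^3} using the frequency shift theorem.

L{e^(at)·t^n} = n!/(s-a)^(n+1), so L{e^(2t)·t^3} = 6/(s-2)^4

Final answer: 6/(s-2)^4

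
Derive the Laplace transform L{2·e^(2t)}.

L{e^(at)} = 1/(s-a), so L{e^(2t)} = 1/(s-2). Then L{2·e^(2t)} = 2/(s-2)

Final answer: 2/(s-2)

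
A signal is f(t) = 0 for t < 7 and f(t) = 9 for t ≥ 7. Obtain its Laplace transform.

f(t) = 9·u(t-7). L{u(t-7)} = e^(-7s)/s, so L{f(t)} = 9·e^(-7s)/s

Final answer: 9·e^(-7s)/s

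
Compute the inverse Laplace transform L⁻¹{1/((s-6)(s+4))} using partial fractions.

Decompose: A/(s-6) + B/(s+4). A = 1/10, B = -1/10. f(t) = (e^(6t) - e^(-4t))/10

Final answer: (e^(6t) - e^(-4t))/10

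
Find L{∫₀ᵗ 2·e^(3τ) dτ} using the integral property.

L{∫₀ᵗ f(τ)dτ} = F(s)/s with F(s) = 2/(s-3), so L{∫₀ᵗ 2·e^(3τ) dτ} = 2/(s(s-3))

Final answer: 2/(s(s-3))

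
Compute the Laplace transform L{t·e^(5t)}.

L{t^n·e^(at)} = n!/(s-a)^(n+1), so L{t·e^(5t)} = 1/(s-5)^2

Final answer: 1/(s-5)^2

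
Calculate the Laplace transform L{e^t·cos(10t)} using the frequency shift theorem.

Frequency shift: L{e^(at)f(t)} = F(s-a). L{e^t·cos(10t)} = (s-1)/((s-1)² + 100)

Final answer: (s-1)/((s-1)² + 100)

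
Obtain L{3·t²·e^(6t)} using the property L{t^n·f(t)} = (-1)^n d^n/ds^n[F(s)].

L{e^(6t)} = 1/(s-6). d/ds[1/(s-6)] = -1/(s-6)². d²/ds²[1/(s-6)] = 2/(s-6)³. So L{t²·e^(6t)} = (-1)² · 2/(s-6)³ = 2/(s-6)³. Then L{3·t²·e^(6t)} = 3·2/(s-6)³ = 6/(s-6)³

Final answer: 6/(s-6)³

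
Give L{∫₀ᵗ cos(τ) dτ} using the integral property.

L{∫₀ᵗ f(τ)dτ} = F(s)/s with F(s) = s/(s² + 1), so the result is (s/(s² + 1))/s = 1/(s² + 1)

Final answer: 1/(s² + 1)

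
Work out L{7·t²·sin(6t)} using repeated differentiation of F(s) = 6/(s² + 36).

F(s) = 6/(s² + 36). F'(s) = -12s/(s² + 36)². F''(s) = -12(36 - 3s²)/(s² + 36)³ = (36s² - 432)/(s² + 36)³. So L{t²·sin(6t)} = (-1)² F''(s) = (36s² - 432)/(s² + 36)³. Then L{7·t²·sin(6t)} = 7·(36s² - 432)/(s² + 36)³ = (252s² - 3024)/(s² + 36)³

Final answer: (252s² - 3024)/(s² + 36)³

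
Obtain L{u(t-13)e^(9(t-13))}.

u(t-a)f(t-a) with f(t)=e^(9t). L{e^(9t)} = 1/(s-9). By time shift: e^(-13s)/(s-9)

Final answer: e^(-13s)/(s-9)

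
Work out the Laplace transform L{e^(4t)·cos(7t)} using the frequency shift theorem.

Frequency shift: L{e^(at)f(t)} = F(s-a). L{e^(4t)·cos(7t)} = (s-4)/((s-4)² + 49)

Final answer: (s-4)/((s-4)² + 49)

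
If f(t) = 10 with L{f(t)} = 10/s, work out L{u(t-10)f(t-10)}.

Time shift theorem: L{u(t-a)f(t-a)} = e^(-as)F(s). Here a=10, F(s) = 10/s, so L{u(t-10)f(t-10)} = e^(-10s)·10/s

Final answer: e^(-10s)·10/s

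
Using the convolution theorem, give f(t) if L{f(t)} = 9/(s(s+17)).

9/(s(s+17)) = (9/s)·(1/(s+17)) = L{9}·L{e^(-17t)}. By convolution, f(t) = 9*e^(-17t) = ∫₀ᵗ 9·e^(-17τ) dτ = 9·(1 - e^(-17t))/17

Final answer: 9·(1 - e^(-17t))/17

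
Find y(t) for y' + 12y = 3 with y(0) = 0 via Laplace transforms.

sY + 12Y = 3/s. Y = 3/(s(s+12)). Partial fractions: Y = 1/4/s - 1/4/(s+12)

Final answer: y(t) = 1/4(1 - e^(-12t))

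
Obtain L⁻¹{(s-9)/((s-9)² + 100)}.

Using frequency shift: L⁻¹{(s-a)/((s-a)² + b²)} = e^(at)cos(bt). Here a=9, b=10

Final answer: e^(9t)·cos(10t)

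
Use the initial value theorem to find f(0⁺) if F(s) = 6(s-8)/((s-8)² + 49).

f(0⁺) = lim_{s→∞} sF(s) = lim_{s→∞} 6s(s-8)/((s-8)² + 49) = 6

Final answer: 6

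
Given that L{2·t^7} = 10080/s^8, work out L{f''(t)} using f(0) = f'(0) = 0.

L{f''(t)} = s²F(s) - sf(0) - f'(0) = s²·10080/s^8 - 0 - 0 = 10080/s^6

Final answer: 10080/s^6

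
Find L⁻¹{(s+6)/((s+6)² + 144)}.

Using frequency shift: L⁻¹{(s-a)/((s-a)² + b²)} = e^(at)cos(bt). Here a=-6, b=12

Final answer: e^(-6t)·cos(12t)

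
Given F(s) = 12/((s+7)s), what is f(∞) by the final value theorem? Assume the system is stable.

f(∞) = lim_{s→0} sF(s) = lim_{s→0} 12/(s+7) = 12/7

Final answer: 12/7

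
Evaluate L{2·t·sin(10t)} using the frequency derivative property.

L{sin(10t)} = 10/(s² + 100). By L{t·f(t)} = -F'(s): -d/ds[10/(s² + 100)] = -(10)·(-2s)/(s² + 100)² = 20s/(s² + 100)². Then L{2·t·sin(10t)} = 2·20s/(s² + 100)² = 40s/(s² + 100)²

Final answer: 40s/(s² + 100)²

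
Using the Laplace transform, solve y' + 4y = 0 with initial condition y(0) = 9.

L{y'} + 4L{y} = 0. sY - 9 + 4Y = 0. Y(s+4) = 9. Y = 9/(s+4)

Final answer: y(t) = 9e^(-4t)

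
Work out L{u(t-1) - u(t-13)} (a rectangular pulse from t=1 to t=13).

L{u(t-a)} = e^(-as)/s. L{u(t-1) - u(t-13)} = (e^(-s) - e^(-13s))/s

Final answer: (e^(-s) - e^(-13s))/s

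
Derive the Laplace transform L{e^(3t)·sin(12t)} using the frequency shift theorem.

Frequency shift: L{e^(at)f(t)} = F(s-a). L{e^(3t)·sin(12t)} = 12/((s-3)² + 144)

Final answer: 12/((s-3)² + 144)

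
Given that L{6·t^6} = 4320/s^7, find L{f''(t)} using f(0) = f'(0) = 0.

L{f''(t)} = s²F(s) - sf(0) - f'(0) = s²·4320/s^7 - 0 - 0 = 4320/s^5

Final answer: 4320/s^5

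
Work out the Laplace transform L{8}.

L{8} = 8 · L{1} = 8/s

Final answer: 8/s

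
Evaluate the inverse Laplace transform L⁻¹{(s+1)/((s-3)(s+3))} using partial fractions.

Using partial fractions, f(t) = (4e^(3t) + 2e^(-3t))/6

Final answer: (4e^(3t) + 2e^(-3t))/6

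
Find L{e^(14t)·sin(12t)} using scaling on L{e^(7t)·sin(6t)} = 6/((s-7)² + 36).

Scaling with a=2: L{e^(14t)·sin(12t)} = (1/2) · 6/((s/2-7)² + 36). Simplifying: 12/((s-14)² + 144)

Final answer: 12/((s-14)² + 144)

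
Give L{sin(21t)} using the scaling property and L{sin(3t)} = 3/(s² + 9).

Using L{f(at)} = (1/a)F(s/a) with a=7: L{sin(21t)} = (1/7) · 3/((s/7)² + 9) = (1/7) · 3·49/(s² + 441) = 21/(s² + 441)

Final answer: 21/(s² + 441)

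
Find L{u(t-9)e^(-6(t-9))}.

u(t-a)f(t-a) with f(t)=e^(-6t). L{e^(-6t)} = 1/(s+6). By time shift: e^(-9s)/(s+6)

Final answer: e^(-9s)/(s+6)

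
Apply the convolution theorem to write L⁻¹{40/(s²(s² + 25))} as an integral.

40/(s²(s² + 25)) = (1/s²)·(40/(s² + 25)) = L{t}·L{8·sin(5t)}. So f(t) = t*(8·sin(5t)) = ∫₀ᵗ 8τ·sin(5(t-τ)) dτ

Final answer: ∫₀ᵗ 8τ·sin(5(t-τ)) dτ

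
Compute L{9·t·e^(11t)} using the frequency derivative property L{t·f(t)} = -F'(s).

L{e^(11t)} = 1/(s-11). By frequency derivative: L{t·e^(11t)} = -d/ds[1/(s-11)] = -(-1)/(s-11)² = 1/(s-11)². Then L{9·t·e^(11t)} = 9·1/(s-11)² = 9/(s-11)²

Final answer: 9/(s-11)²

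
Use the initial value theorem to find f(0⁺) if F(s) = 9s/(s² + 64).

f(0⁺) = lim_{s→∞} s·9s/(s² + 64) = lim_{s→∞} 9s²/(s² + 64) = 9

Final answer: 9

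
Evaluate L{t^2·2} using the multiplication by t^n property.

L{2} = 2/s. d^1/ds^1[1/s] = -1/s². d^2/ds^2[1/s] = 2/s^3. So L{t^2} = (-1)^{2}·2/s^3 = 2/s^3. Then L{t^2·2} = 2·2/s^3 = 4/s^3

Final answer: 4/s^3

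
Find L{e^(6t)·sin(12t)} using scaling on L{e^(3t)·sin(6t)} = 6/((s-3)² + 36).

Scaling with a=2: L{e^(6t)·sin(12t)} = (1/2) · 6/((s/2-3)² + 36). Simplifying: 12/((s-6)² + 144)

Final answer: 12/((s-6)² + 144)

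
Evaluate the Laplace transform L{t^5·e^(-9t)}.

L{t^n·e^(at)} = n!/(s-a)^(n+1), so L{t^5·e^(-9t)} = 120/(s+9)^6

Final answer: 120/(s+9)^6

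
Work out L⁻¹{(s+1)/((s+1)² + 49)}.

Using frequency shift: L⁻¹{(s-a)/((s-a)² + b²)} = e^(at)cos(bt). Here a=-1, b=7

Final answer: e^(-t)·cos(7t)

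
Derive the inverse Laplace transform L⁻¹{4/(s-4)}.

L⁻¹{1/(s-a)} = e^(at), so L⁻¹{1/(s-4)} = e^(4t), and L⁻¹{4/(s-4)} = 4·e^(4t)

Final answer: 4·e^(4t)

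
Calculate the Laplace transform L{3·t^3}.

L{t^n} = n!/s^(n+1), so L{t^3} = 6/s^4. Then L{3·t^3} = 3·6/s^4 = 18/s^4

Final answer: 18/s^4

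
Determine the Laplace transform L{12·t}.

L{t^n} = n!/s^(n+1), so L{t} = 1/s^2. Then L{12·t} = 12·1/s^2 = 12/s^2

Final answer: 12/s^2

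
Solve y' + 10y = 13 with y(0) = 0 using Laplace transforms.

sY + 10Y = 13/s. Y = 13/(s(s+10)). Partial fractions: Y = 13/10/s - 13/10/(s+10)

Final answer: y(t) = 13/10(1 - e^(-10t))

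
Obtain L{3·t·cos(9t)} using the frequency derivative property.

L{cos(9t)} = s/(s² + 81). Derivative: d/ds[s/(s² + 81)] = [(s² + 81) - s·2s]/(s² + 81)² = (81 - s²)/(s² + 81)². So L{t·cos(9t)} = -F'(s) = (s² - 81)/(s² + 81)². Then L{3·t·cos(9t)} = 3·(s² - 81)/(s² + 81)²

Final answer: 3·(s² - 81)/(s² + 81)²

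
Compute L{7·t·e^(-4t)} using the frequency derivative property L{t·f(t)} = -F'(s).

L{e^(-4t)} = 1/(s+4). By frequency derivative: L{t·e^(-4t)} = -d/ds[1/(s+4)] = -(-1)/(s+4)² = 1/(s+4)². Then L{7·t·e^(-4t)} = 7·1/(s+4)² = 7/(s+4)²

Final answer: 7/(s+4)²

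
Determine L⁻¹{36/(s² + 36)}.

This is the form c·a/(s² + a²) with a = 6, c = 6. L⁻¹ = 6·sin(6t)

Final answer: 6·sin(6t)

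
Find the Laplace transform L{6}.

L{6} = 6 · L{1} = 6/s

Final answer: 6/s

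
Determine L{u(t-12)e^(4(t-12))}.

u(t-a)f(t-a) with f(t)=e^(4t). L{e^(4t)} = 1/(s-4). By time shift: e^(-12s)/(s-4)

Final answer: e^(-12s)/(s-4)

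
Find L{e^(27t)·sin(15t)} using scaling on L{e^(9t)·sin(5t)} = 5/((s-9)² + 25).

Scaling with a=3: L{e^(27t)·sin(15t)} = (1/3) · 5/((s/3-9)² + 25). Simplifying: 15/((s-27)² + 225)

Final answer: 15/((s-27)² + 225)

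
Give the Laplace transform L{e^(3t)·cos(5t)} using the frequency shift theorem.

Frequency shift: L{e^(at)f(t)} = F(s-a). L{e^(3t)·cos(5t)} = (s-3)/((s-3)² + 25)

Final answer: (s-3)/((s-3)² + 25)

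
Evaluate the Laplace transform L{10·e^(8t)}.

L{e^(at)} = 1/(s-a), so L{e^(8t)} = 1/(s-8). Then L{10·e^(8t)} = 10/(s-8)

Final answer: 10/(s-8)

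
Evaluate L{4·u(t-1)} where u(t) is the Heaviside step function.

L{u(t-a)} = e^(-as)/s. Here a=1, so L{u(t-1)} = e^(-s)/s, and L{4·u(t-1)} = 4·e^(-s)/s

Final answer: 4·e^(-s)/s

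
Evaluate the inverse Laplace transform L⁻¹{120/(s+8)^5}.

L⁻¹{n!/(s-a)^(n+1)} = t^n·e^(at) with n=4, a=-8. So L⁻¹{24/(s+8)^5} = t^4·e^(-8t), and L⁻¹{120/(s+8)^5} = (120/24)·t^4·e^(-8t) = 5·t^4·e^(-8t)

Final answer: 5·t^4·e^(-8t)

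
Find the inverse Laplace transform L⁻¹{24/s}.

L⁻¹{c/s} = c, so L⁻¹{24/s} = 24

Final answer: 24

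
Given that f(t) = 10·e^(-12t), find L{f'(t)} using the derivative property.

f(0) = 10, F(s) = 10/(s+12). L{f'(t)} = s·F(s) - f(0) = 10s/(s+12) - 10 = (10s - 10(s+12))/(s+12) = -120/(s+12)

Final answer: -120/(s+12)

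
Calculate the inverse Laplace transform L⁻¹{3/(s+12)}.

L⁻¹{1/(s-a)} = e^(at), so L⁻¹{1/(s+12)} = e^(-12t), and L⁻¹{3/(s+12)} = 3·e^(-12t)

Final answer: 3·e^(-12t)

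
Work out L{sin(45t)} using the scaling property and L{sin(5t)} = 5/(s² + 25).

Using L{f(at)} = (1/a)F(s/a) with a=9: L{sin(45t)} = (1/9) · 5/((s/9)² + 25) = (1/9) · 5·81/(s² + 2025) = 45/(s² + 2025)

Final answer: 45/(s² + 2025)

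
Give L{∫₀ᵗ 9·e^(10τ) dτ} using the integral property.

L{∫₀ᵗ f(τ)dτ} = F(s)/s with F(s) = 9/(s-10), so L{∫₀ᵗ 9·e^(10τ) dτ} = 9/(s(s-10))

Final answer: 9/(s(s-10))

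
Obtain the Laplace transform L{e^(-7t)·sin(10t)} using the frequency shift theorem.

Frequency shift: L{e^(at)f(t)} = F(s-a). L{e^(-7t)·sin(10t)} = 10/((s+7)² + 100)

Final answer: 10/((s+7)² + 100)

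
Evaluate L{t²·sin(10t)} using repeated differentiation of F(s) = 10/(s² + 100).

F(s) = 10/(s² + 100). F'(s) = -20s/(s² + 100)². F''(s) = -20(100 - 3s²)/(s² + 100)³ = (60s² - 2000)/(s² + 100)³. So L{t²·sin(10t)} = (-1)² F''(s) = (60s² - 2000)/(s² + 100)³

Final answer: (60s² - 2000)/(s² + 100)³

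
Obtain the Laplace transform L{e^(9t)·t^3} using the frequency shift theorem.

L{e^(at)·t^n} = n!/(s-a)^(n+1), so L{e^(9t)·t^3} = 6/(s-9)^4

Final answer: 6/(s-9)^4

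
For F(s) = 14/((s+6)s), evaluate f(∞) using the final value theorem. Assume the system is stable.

f(∞) = lim_{s→0} sF(s) = lim_{s→0} 14/(s+6) = 7/3

Final answer: 7/3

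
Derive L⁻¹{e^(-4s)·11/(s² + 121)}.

L⁻¹{11/(s² + 121)} = sin(11t). By the time shift theorem, L⁻¹{e^(-as)F(s)} = u(t-a)f(t-a) with a=4, so L⁻¹{e^(-4s)·11/(s² + 121)} = u(t-4)·sin(11(t-4))

Final answer: u(t-4)·sin(11(t-4))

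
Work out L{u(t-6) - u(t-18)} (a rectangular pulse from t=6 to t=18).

L{u(t-a)} = e^(-as)/s. L{u(t-6) - u(t-18)} = (e^(-6s) - e^(-18s))/s

Final answer: (e^(-6s) - e^(-18s))/s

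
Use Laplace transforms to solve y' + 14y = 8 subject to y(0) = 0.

sY + 14Y = 8/s. Y = 8/(s(s+14)). Partial fractions: Y = 4/7/s - 4/7/(s+14)

Final answer: y(t) = 4/7(1 - e^(-14t))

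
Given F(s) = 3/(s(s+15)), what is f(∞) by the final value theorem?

f(∞) = lim_{s→0} s·3/(s(s+15)) = lim_{s→0} 3/(s+15) = 3/15 = 1/5

Final answer: 1/5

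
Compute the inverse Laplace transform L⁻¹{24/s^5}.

L⁻¹{n!/s^(n+1)} = t^n with n=4. So L⁻¹{24/s^5} = t^4

Final answer: t^4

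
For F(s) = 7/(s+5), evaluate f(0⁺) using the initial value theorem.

f(0⁺) = lim_{s→∞} s·7/(s+5) = lim_{s→∞} 7s/(s+5) = 7

Final answer: 7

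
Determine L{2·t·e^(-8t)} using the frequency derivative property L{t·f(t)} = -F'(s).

L{e^(-8t)} = 1/(s+8). By frequency derivative: L{t·e^(-8t)} = -d/ds[1/(s+8)] = -(-1)/(s+8)² = 1/(s+8)². Then L{2·t·e^(-8t)} = 2·1/(s+8)² = 2/(s+8)²

Final answer: 2/(s+8)²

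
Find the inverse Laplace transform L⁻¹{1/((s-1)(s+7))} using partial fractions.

Decompose: A/(s-1) + B/(s+7). A = 1/8, B = -1/8. f(t) = (e^t - e^(-7t))/8

Final answer: (e^t - e^(-7t))/8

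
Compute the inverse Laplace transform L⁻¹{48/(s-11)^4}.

L⁻¹{n!/(s-a)^(n+1)} = t^n·e^(at) with n=3, a=11. So L⁻¹{6/(s-11)^4} = t^3·e^(11t), and L⁻¹{48/(s-11)^4} = (48/6)·t^3·e^(11t) = 8·t^3·e^(11t)

Final answer: 8·t^3·e^(11t)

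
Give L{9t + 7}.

L{9t + 7} = 9·L{t} + 7·L{1} = 9/s² + 7/s

Final answer: 9/s² + 7/s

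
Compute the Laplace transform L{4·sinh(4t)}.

L{sinh(ωt)} = ω/(s² - ω²), so L{sinh(4t)} = 4/(s² - 16). Then L{4·sinh(4t)} = 4·4/(s² - 16) = 16/(s² - 16)

Final answer: 16/(s² - 16)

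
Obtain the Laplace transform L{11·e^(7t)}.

L{e^(at)} = 1/(s-a), so L{e^(7t)} = 1/(s-7). Then L{11·e^(7t)} = 11/(s-7)

Final answer: 11/(s-7)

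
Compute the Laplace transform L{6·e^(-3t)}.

L{e^(at)} = 1/(s-a), so L{e^(-3t)} = 1/(s+3). Then L{6·e^(-3t)} = 6/(s+3)

Final answer: 6/(s+3)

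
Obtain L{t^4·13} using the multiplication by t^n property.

L{13} = 13/s. d^1/ds^1[1/s] = -1/s². d^2/ds^2[1/s] = 2/s^3. d^3/ds^3[1/s] = -6/s^4. d^4/ds^4[1/s] = 24/s^5. So L{t^4} = (-1)^{4}·24/s^5 = 24/s^5. Then L{t^4·13} = 13·24/s^5 = 312/s^5

Final answer: 312/s^5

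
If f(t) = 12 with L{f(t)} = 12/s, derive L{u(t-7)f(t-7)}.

Time shift theorem: L{u(t-a)f(t-a)} = e^(-as)F(s). Here a=7, F(s) = 12/s, so L{u(t-7)f(t-7)} = e^(-7s)·12/s

Final answer: e^(-7s)·12/s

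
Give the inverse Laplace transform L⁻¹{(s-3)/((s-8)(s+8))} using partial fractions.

Using partial fractions, f(t) = (5e^(8t) + 11e^(-8t))/16

Final answer: (5e^(8t) + 11e^(-8t))/16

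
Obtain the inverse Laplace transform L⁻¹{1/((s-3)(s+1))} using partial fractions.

Decompose: A/(s-3) + B/(s+1). A = 1/4, B = -1/4. f(t) = (e^(3t) - e^(-t))/4

Final answer: (e^(3t) - e^(-t))/4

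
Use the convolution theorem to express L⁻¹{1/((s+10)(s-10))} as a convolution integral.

1/((s+10)(s-10)) = (1/(s+10))·(1/(s-10)) = L{e^(-10t)}·L{e^(10t)}. So f(t) = e^(-10t)*e^(10t) = ∫₀ᵗ e^(-10τ)·e^(10(t-τ)) dτ

Final answer: ∫₀ᵗ e^(-10τ)·e^(10(t-τ)) dτ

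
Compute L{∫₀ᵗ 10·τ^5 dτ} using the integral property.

L{∫₀ᵗ f(τ)dτ} = F(s)/s with f(t) = 10t^5. F(s) = 1200/s^6, so L{∫₀ᵗ 10·τ^5 dτ} = (1200/s^6)/s = 1200/s^7. (Check: ∫₀ᵗ 10·τ^5 dτ = 10t^6/6.)

Final answer: 1200/s^7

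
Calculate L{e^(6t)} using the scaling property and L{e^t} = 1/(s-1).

Using L{f(at)} = (1/a)F(s/a) with a=6 and f(t) = e^t: L{e^(6t)} = (1/6) · 1/((s/6)-1) = (1/6) · 6/(s-6) = 1/(s-6)

Final answer: 1/(s-6)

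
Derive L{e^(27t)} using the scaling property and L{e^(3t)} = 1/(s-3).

Using L{f(at)} = (1/a)F(s/a) with a=9 and f(t) = e^(3t): L{e^(27t)} = (1/9) · 1/((s/9)-3) = (1/9) · 9/(s-27) = 1/(s-27)

Final answer: 1/(s-27)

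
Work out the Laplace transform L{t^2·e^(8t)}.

L{t^n·e^(at)} = n!/(s-a)^(n+1), so L{t^2·e^(8t)} = 2/(s-8)^3

Final answer: 2/(s-8)^3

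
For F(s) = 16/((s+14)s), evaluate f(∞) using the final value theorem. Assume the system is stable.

f(∞) = lim_{s→0} sF(s) = lim_{s→0} 16/(s+14) = 8/7

Final answer: 8/7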